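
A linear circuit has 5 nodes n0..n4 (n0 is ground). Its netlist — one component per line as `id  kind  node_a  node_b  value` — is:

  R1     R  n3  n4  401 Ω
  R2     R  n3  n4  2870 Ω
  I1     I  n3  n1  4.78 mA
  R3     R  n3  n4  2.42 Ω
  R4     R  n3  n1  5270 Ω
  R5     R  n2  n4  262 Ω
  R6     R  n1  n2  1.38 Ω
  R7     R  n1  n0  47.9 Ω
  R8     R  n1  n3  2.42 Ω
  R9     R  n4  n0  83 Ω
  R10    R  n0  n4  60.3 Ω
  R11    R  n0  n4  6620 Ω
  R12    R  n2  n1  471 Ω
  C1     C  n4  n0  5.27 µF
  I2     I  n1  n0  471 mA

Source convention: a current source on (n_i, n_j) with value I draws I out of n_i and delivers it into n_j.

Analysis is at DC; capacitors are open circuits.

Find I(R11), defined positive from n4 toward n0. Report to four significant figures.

-0.001356 A

MNA unknowns: 4 node voltages V₁..V_4
R1: Y=0.002494 on G[3,4]
R2: Y=0.0003484 on G[3,4]
I1: z[3]−=0.00478, z[1]+=0.00478
R3: Y=0.4132 on G[3,4]
R4: Y=0.0001898 on G[3,1]
R5: Y=0.003817 on G[2,4]
R6: Y=0.7246 on G[1,2]
R7: Y=0.02088 on G[1,0]
R8: Y=0.4132 on G[1,3]
R9: Y=0.01205 on G[4,0]
R10: Y=0.01658 on G[0,4]
R11: Y=0.0001511 on G[0,4]
R12: Y=0.002123 on G[2,1]
C1: Y=0.000 on G[4,0]
I2: z[1]−=0.471, z[0]+=0.471
solve → V1=-10.19, V2=-10.18, V3=-9.585, V4=-8.975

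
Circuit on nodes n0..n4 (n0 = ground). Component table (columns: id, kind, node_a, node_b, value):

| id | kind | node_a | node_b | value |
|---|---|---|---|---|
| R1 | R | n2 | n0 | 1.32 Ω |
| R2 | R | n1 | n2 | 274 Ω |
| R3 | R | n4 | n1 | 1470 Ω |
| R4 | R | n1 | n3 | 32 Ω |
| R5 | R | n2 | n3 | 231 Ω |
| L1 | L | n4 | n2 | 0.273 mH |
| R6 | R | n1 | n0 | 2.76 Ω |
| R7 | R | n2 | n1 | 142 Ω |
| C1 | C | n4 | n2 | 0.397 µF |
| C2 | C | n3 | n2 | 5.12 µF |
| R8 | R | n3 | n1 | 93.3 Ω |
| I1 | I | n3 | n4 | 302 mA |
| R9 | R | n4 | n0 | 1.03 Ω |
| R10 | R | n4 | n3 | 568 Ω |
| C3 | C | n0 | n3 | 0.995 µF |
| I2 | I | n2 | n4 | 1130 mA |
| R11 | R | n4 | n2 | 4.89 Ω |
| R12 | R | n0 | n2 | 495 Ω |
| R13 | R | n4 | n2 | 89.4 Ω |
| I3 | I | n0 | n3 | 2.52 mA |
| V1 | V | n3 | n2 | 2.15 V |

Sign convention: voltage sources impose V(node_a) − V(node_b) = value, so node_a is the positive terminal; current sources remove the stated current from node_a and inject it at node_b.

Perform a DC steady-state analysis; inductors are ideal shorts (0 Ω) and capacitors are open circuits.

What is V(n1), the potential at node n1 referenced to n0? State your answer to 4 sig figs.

0.2116 V

MNA unknowns: 4 node voltages V₁..V_4 plus 2 source currents (L1, V1)
R1: Y=0.7576 on G[2,0]
R2: Y=0.003650 on G[1,2]
R3: Y=0.0006803 on G[4,1]
R4: Y=0.03125 on G[1,3]
R5: Y=0.004329 on G[2,3]
L1: row V4−V2=0, i_L1 at 4,2
R6: Y=0.3623 on G[1,0]
R7: Y=0.007042 on G[2,1]
C1: Y=0.000 on G[4,2]
C2: Y=0.000 on G[3,2]
R8: Y=0.01072 on G[3,1]
I1: z[3]−=0.302, z[4]+=0.302
R9: Y=0.9709 on G[4,0]
R10: Y=0.001761 on G[4,3]
C3: Y=0.000 on G[0,3]
I2: z[2]−=1.13, z[4]+=1.13
R11: Y=0.2045 on G[4,2]
R12: Y=0.002020 on G[0,2]
R13: Y=0.01119 on G[4,2]
I3: z[0]−=0.00252, z[3]+=0.00252
V1: row V3−V2=2.15, i_V1 at 3,2
solve → V1=0.2116, V2=-0.04284, V3=2.107, V4=-0.04284
aux → i_L1=1.478, i_V1=-0.3921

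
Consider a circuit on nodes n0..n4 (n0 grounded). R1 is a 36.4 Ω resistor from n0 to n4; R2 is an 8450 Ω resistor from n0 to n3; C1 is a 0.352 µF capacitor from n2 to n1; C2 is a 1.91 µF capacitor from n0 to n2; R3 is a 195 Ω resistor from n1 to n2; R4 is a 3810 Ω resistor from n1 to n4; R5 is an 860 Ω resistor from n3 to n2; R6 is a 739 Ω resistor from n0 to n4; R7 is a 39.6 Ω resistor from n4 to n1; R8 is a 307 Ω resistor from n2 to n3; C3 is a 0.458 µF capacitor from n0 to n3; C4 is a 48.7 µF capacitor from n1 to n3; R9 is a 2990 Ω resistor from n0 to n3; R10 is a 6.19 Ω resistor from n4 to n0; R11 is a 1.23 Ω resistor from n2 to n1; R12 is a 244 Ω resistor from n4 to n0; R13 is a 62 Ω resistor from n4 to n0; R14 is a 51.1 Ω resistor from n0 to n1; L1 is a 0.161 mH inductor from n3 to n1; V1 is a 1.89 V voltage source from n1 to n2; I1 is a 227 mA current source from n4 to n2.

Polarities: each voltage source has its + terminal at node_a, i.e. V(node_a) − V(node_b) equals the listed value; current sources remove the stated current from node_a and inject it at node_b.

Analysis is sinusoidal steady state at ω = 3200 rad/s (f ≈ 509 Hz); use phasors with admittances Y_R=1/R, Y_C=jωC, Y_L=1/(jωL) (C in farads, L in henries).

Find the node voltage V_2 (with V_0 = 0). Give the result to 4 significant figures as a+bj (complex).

Apply KCL at each of the 4 non-ground nodes and solve the resulting linear system.
Node n1: branches {C1, R3, R4, R7, C4, R11, R14, L1, V1} → V_1 = 4.635-0.5510j
Node n2: branches {C1, C2, R3, R5, R8, R11, V1, I1} → V_2 = 2.745-0.5510j
Node n3: branches {R2, R5, R8, C3, C4, R9, L1} → V_3 = 4.639-0.5573j
Node n4: branches {R1, R4, R6, R7, R10, R12, R13, I1} → V_4 = -0.4605-0.05954j
Source currents: i(V1)=-1.778+0.01468j

2.745-0.5510j V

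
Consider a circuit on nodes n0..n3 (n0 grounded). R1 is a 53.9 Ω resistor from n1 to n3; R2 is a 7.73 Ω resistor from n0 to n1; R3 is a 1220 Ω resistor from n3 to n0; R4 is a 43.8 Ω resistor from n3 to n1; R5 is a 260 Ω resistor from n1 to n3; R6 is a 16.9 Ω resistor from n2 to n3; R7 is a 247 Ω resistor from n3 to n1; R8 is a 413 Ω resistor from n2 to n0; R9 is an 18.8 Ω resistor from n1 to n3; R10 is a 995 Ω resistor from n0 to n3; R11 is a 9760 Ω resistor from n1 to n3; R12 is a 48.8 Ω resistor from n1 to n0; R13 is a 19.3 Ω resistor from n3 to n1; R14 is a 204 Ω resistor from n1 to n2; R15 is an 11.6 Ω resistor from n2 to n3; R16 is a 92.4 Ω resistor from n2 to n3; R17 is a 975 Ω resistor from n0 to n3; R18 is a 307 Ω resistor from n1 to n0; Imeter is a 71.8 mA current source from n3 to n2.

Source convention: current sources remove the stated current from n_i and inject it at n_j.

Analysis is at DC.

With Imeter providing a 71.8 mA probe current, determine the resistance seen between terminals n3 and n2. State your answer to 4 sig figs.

R_eq = 6.129 Ω

MNA unknowns: 3 node voltages V₁..V_3
R1: Y=0.01855 on G[1,3]
R2: Y=0.1294 on G[0,1]
R3: Y=0.0008197 on G[3,0]
R4: Y=0.02283 on G[3,1]
R5: Y=0.003846 on G[1,3]
R6: Y=0.05917 on G[2,3]
R7: Y=0.004049 on G[3,1]
R8: Y=0.002421 on G[2,0]
R9: Y=0.05319 on G[1,3]
R10: Y=0.001005 on G[0,3]
R11: Y=0.0001025 on G[1,3]
R12: Y=0.02049 on G[1,0]
R13: Y=0.05181 on G[3,1]
R14: Y=0.004902 on G[1,2]
R15: Y=0.08621 on G[2,3]
R16: Y=0.01082 on G[2,3]
R17: Y=0.001026 on G[0,3]
R18: Y=0.003257 on G[1,0]
Imeter: z[3]−=0.0718, z[2]+=0.0718
solve → V1=-0.006082, V2=0.4146, V3=-0.02547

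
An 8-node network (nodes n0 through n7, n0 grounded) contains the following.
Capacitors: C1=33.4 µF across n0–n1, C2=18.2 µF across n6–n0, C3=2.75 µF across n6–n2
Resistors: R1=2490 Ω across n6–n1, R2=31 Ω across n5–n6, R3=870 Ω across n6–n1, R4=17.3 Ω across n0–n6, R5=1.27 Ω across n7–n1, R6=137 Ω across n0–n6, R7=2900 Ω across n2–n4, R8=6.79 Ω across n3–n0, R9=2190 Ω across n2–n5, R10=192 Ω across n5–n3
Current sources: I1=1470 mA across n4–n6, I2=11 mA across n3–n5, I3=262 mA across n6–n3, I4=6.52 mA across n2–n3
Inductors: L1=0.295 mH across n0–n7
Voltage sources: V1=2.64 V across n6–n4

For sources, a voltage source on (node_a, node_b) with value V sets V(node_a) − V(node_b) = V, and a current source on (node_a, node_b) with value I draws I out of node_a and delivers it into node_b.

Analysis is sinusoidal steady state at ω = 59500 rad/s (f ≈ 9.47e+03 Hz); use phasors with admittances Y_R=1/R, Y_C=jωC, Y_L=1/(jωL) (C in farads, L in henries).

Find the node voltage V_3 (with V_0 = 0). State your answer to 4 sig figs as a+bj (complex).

Apply KCL at each of the 7 non-ground nodes and solve the resulting linear system.
Node n1: branches {C1, R1, R3, R5} → V_1 = 0.0001856+1.272e-05j
Node n2: branches {C3, R7, R9, I4} → V_2 = -0.01546+0.2751j
Node n3: branches {R8, I2, R10, I3, I4} → V_3 = 1.706+0.006860j
Node n4: branches {I1, R7, V1} → V_4 = -2.655+0.2311j
Node n5: branches {R2, I2, R9, R10} → V_5 = 0.5113+0.2009j
Node n6: branches {R1, R2, I1, C2, R3, C3, R4, R6, I3, V1} → V_6 = -0.01516+0.2311j
Node n7: branches {R5, L1} → V_7 = 0.0001838+2.602e-05j
Source currents: i(V1)=1.469-1.515e-05j

1.706+0.006860j V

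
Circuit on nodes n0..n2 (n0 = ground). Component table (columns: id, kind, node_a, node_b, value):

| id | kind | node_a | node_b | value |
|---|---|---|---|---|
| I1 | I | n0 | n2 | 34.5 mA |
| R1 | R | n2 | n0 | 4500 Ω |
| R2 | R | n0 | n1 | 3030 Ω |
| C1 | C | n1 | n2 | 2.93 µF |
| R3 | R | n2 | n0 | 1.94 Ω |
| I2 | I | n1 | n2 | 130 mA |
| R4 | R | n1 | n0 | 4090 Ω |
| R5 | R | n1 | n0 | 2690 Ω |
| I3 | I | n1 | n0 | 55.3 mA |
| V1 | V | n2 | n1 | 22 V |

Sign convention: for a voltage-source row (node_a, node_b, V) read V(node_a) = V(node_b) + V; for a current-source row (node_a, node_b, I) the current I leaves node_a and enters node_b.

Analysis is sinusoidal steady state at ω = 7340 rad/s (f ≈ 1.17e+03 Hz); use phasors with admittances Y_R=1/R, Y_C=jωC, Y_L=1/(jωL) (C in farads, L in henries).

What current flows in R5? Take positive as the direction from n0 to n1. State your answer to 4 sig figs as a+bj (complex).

MNA unknowns: 2 node voltages V₁..V_2 plus 1 source current (V1)
I1: z[0]−=0.0345, z[2]+=0.0345
R1: Y=0.0002222+0.000j on G[2,0]
R2: Y=0.0003300+0.000j on G[0,1]
C1: Y=0.000+0.02151j on G[1,2]
R3: Y=0.5155+0.000j on G[2,0]
I2: z[1]−=0.13, z[2]+=0.13
R4: Y=0.0002445+0.000j on G[1,0]
R5: Y=0.0003717+0.000j on G[1,0]
I3: z[1]−=0.0553, z[0]+=0.0553
V1: row V2−V1=22, i_V1 at 2,1
solve → V1=-22.00+0.000j, V2=3.511e-05+0.000j
aux → i_V1=0.1645-0.4731j

0.008178+0.000j A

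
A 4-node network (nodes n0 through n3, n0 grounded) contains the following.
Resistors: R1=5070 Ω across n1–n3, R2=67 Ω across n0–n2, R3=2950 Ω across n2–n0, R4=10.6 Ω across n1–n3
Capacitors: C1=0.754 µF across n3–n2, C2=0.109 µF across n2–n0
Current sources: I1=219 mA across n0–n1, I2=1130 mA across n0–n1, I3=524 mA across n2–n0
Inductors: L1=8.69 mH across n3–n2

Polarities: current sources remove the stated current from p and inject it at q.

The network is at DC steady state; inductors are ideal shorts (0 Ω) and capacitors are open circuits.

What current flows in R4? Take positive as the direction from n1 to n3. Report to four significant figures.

Apply KCL at each of the 3 non-ground nodes and solve the resulting linear system.
Node n1: branches {R1, I1, I2, R4} → V_1 = 68.32
Node n2: branches {R2, C1, R3, L1, C2, I3} → V_2 = 54.05
Node n3: branches {R1, C1, R4, L1} → V_3 = 54.05
Source currents: i(L1)=1.349

1.346 A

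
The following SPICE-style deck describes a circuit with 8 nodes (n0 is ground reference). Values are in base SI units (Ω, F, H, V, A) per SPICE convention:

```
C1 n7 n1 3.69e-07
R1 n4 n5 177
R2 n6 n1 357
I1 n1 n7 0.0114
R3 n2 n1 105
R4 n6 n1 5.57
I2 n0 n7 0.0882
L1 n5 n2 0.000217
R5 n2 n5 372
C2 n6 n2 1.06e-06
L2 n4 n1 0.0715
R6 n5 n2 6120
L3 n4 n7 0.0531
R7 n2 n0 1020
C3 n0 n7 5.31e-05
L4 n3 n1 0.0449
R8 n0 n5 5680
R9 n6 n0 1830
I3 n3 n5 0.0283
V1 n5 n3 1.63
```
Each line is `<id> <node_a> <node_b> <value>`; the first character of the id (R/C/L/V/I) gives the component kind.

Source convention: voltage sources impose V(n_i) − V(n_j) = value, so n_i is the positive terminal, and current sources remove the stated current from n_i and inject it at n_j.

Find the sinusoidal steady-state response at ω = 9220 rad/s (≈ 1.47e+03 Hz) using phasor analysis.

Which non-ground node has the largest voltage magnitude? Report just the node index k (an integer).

MNA unknowns: 7 node voltages V₁..V_7 plus 1 source current (V1)
C1: Y=0.000+0.003402j on G[7,1]
R1: Y=0.005650+0.000j on G[4,5]
R2: Y=0.002801+0.000j on G[6,1]
I1: z[1]−=0.0114, z[7]+=0.0114
R3: Y=0.009524+0.000j on G[2,1]
R4: Y=0.1795+0.000j on G[6,1]
I2: z[0]−=0.0882, z[7]+=0.0882
L1: Y=0.000-0.4998j on G[5,2]
R5: Y=0.002688+0.000j on G[2,5]
C2: Y=0.000+0.009773j on G[6,2]
L2: Y=0.000-0.001517j on G[4,1]
R6: Y=0.0001634+0.000j on G[5,2]
L3: Y=0.000-0.002043j on G[4,7]
R7: Y=0.0009804+0.000j on G[2,0]
C3: Y=0.000+0.4896j on G[0,7]
L4: Y=0.000-0.002416j on G[3,1]
R8: Y=0.0001761+0.000j on G[0,5]
R9: Y=0.0005464+0.000j on G[6,0]
I3: z[3]−=0.0283, z[5]+=0.0283
V1: row V5−V3=1.63, i_V1 at 5,3
solve → V1=-2.360+2.415j, V2=-2.603+1.536j, V3=-4.213+1.543j, V4=-2.416+0.6562j, V5=-2.583+1.543j, V6=-2.307+2.392j, V7=-0.006300-0.1889j
aux → i_V1=0.02619+0.004477j

3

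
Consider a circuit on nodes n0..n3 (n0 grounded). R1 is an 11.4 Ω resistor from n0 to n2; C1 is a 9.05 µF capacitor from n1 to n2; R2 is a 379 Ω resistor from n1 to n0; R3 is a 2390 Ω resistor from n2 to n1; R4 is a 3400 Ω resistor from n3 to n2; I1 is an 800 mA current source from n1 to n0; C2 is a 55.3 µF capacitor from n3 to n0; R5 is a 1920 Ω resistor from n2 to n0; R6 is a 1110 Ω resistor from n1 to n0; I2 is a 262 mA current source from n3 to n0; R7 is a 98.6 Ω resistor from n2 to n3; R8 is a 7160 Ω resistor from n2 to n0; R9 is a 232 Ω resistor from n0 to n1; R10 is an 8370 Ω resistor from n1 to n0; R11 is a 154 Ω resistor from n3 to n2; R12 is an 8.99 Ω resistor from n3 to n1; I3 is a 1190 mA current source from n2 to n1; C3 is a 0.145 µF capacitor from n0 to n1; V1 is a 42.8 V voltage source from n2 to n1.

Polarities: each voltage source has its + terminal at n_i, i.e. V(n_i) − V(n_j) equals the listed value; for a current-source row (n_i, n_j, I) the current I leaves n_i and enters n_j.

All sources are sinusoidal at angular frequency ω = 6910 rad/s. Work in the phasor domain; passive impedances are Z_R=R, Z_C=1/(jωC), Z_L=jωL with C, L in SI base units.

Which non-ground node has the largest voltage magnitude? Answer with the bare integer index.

1

Apply KCL at each of the 3 non-ground nodes and solve the resulting linear system.
Node n1: branches {C1, R2, R3, I1, R6, R9, R10, R12, I3, C3, V1} → V_1 = -24.14+3.865j
Node n2: branches {R1, C1, R3, R4, R5, R7, R8, R11, I3, V1} → V_2 = 18.66+3.865j
Node n3: branches {R4, C2, I2, R7, R11, R12} → V_3 = -0.9111+6.581j
Source currents: i(V1)=-3.188-2.972j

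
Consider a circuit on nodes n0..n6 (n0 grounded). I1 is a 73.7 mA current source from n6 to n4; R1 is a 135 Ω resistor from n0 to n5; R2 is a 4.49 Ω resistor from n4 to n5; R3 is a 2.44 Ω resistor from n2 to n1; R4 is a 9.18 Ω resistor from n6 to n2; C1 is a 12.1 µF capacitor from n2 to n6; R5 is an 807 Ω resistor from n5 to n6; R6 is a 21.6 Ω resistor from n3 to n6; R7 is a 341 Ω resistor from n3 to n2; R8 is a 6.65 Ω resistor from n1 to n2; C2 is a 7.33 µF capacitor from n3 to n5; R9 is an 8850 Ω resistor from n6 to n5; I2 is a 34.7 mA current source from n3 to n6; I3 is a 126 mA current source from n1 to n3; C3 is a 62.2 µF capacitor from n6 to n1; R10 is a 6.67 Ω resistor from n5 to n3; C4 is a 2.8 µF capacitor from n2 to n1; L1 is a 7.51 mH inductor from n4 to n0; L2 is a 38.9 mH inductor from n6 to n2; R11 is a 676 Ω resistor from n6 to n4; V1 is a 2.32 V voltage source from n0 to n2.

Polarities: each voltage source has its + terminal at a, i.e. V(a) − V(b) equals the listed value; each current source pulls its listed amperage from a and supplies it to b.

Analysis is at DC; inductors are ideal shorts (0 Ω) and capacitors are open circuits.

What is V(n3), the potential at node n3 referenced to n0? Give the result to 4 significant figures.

Element admittances at DC:
  I1: injects 0.0737 A into n4 (from n6)
  Y(R1) = 0.007407 S between n0,n5
  Y(R2) = 0.2227 S between n4,n5
  Y(R3) = 0.4098 S between n2,n1
  Y(R4) = 0.1089 S between n6,n2
  Y(C1) = 0.000 S between n2,n6
  Y(R5) = 0.001239 S between n5,n6
  Y(R6) = 0.04630 S between n3,n6
  Y(R7) = 0.002933 S between n3,n2
  Y(R8) = 0.1504 S between n1,n2
  Y(C2) = 0.000 S between n3,n5
  Y(R9) = 0.0001130 S between n6,n5
  I2: injects 0.0347 A into n6 (from n3)
  I3: injects 0.126 A into n3 (from n1)
  Y(C3) = 0.000 S between n6,n1
  Y(R10) = 0.1499 S between n5,n3
  Y(C4) = 0.000 S between n2,n1
  L1: short n4↔n0 (DC inductor)
  L2: short n6↔n2 (DC inductor)
  Y(R11) = 0.001479 S between n6,n4
  V1: constraint V(n0)−V(n2) = 2.32
Assemble and solve the 9×9 MNA system:
  V(n1)=-2.545  V(n2)=-2.320  V(n3)=-0.1722  V(n4)=0.000  V(n5)=-0.07591  V(n6)=-2.320
  i(L1)=0.05336  i(L2)=0.06690  i(V1)=0.05280

-0.1722 V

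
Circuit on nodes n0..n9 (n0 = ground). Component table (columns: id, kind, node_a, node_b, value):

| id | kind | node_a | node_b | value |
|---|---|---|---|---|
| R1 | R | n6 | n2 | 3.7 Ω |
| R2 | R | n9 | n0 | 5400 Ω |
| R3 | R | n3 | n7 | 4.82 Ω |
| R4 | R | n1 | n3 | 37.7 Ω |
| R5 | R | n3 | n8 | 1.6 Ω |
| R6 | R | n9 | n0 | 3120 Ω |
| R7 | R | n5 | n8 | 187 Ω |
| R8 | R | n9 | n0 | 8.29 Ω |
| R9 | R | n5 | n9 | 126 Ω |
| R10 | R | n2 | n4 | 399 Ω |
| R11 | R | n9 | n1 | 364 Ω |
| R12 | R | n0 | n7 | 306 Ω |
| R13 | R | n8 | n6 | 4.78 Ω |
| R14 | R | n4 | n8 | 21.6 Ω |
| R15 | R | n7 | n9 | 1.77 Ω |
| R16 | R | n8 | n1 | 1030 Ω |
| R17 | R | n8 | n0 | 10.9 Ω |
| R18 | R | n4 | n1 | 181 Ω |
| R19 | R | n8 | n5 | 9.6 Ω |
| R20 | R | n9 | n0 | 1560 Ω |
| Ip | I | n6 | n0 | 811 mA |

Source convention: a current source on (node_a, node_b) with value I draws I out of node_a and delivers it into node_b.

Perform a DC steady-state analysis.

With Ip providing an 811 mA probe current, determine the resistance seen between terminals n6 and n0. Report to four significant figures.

Element admittances at DC:
  Y(R1) = 0.2703 S between n6,n2
  Y(R2) = 0.0001852 S between n9,n0
  Y(R3) = 0.2075 S between n3,n7
  Y(R4) = 0.02653 S between n1,n3
  Y(R5) = 0.6250 S between n3,n8
  Y(R6) = 0.0003205 S between n9,n0
  Y(R7) = 0.005348 S between n5,n8
  Y(R8) = 0.1206 S between n9,n0
  Y(R9) = 0.007937 S between n5,n9
  Y(R10) = 0.002506 S between n2,n4
  Y(R11) = 0.002747 S between n9,n1
  Y(R12) = 0.003268 S between n0,n7
  Y(R13) = 0.2092 S between n8,n6
  Y(R14) = 0.04630 S between n4,n8
  Y(R15) = 0.5650 S between n7,n9
  Y(R16) = 0.0009709 S between n8,n1
  Y(R17) = 0.09174 S between n8,n0
  Y(R18) = 0.005525 S between n4,n1
  Y(R19) = 0.1042 S between n8,n5
  Y(R20) = 0.0006410 S between n9,n0
  Ip: injects 0.811 A into n0 (from n6)
Assemble and solve the 9×9 MNA system:
  V(n1)=-4.645  V(n2)=-8.989  V(n3)=-4.692  V(n4)=-5.311  V(n5)=-5.020  V(n6)=-9.023  V(n7)=-3.195  V(n8)=-5.191  V(n9)=-2.663

R_eq = 11.13 Ω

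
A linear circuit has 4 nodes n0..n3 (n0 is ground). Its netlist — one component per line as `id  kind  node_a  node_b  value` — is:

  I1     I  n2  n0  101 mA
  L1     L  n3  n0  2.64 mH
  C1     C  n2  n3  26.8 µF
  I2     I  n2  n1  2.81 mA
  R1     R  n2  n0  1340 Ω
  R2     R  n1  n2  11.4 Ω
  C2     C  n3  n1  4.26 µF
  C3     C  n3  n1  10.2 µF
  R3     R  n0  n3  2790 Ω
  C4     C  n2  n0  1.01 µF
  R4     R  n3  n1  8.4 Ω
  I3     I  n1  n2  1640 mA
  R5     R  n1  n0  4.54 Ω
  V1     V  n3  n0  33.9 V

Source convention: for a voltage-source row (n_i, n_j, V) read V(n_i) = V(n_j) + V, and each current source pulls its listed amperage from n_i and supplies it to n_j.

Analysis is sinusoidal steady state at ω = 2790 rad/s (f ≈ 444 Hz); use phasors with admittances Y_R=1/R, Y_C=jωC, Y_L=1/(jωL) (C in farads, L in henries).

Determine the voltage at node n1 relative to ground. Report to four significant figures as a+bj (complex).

12.50+2.619j V

Element admittances at ω=2790 rad/s:
  I1: injects 0.101 A into n0 (from n2)
  Y(L1) = 0.000-0.1358j S between n3,n0
  Y(C1) = 0.000+0.07477j S between n2,n3
  I2: injects 0.00281 A into n1 (from n2)
  Y(R1) = 0.0007463+0.000j S between n2,n0
  Y(R2) = 0.08772+0.000j S between n1,n2
  Y(C2) = 0.000+0.01189j S between n3,n1
  Y(C3) = 0.000+0.02846j S between n3,n1
  Y(R3) = 0.0003584+0.000j S between n0,n3
  Y(C4) = 0.000+0.002818j S between n2,n0
  Y(R4) = 0.1190+0.000j S between n3,n1
  I3: injects 1.64 A into n2 (from n1)
  Y(R5) = 0.2203+0.000j S between n1,n0
  V1: constraint V(n3)−V(n0) = 33.9
Assemble and solve the 4×4 MNA system:
  V(n1)=12.50+2.619j  V(n2)=32.31+2.909j  V(n3)=33.90+0.000j
  i(V1)=-2.883+3.932j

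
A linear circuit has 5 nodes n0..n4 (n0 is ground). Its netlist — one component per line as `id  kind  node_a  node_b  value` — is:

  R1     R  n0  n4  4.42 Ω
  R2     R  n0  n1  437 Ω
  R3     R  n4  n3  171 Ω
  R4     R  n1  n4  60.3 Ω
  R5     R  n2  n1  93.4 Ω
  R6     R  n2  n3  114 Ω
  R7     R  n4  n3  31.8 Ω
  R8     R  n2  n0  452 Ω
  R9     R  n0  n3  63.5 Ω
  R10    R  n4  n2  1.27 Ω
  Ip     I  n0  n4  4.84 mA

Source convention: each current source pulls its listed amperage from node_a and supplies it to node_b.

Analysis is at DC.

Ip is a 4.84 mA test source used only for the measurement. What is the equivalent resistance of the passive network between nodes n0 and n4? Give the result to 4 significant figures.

R_eq = 4.128 Ω

MNA unknowns: 4 node voltages V₁..V_4
R1: Y=0.2262 on G[0,4]
R2: Y=0.002288 on G[0,1]
R3: Y=0.005848 on G[4,3]
R4: Y=0.01658 on G[1,4]
R5: Y=0.01071 on G[2,1]
R6: Y=0.008772 on G[2,3]
R7: Y=0.03145 on G[4,3]
R8: Y=0.002212 on G[2,0]
R9: Y=0.01575 on G[0,3]
R10: Y=0.7874 on G[4,2]
Ip: z[0]−=0.00484, z[4]+=0.00484
solve → V1=0.01838, V2=0.01985, V3=0.01487, V4=0.01998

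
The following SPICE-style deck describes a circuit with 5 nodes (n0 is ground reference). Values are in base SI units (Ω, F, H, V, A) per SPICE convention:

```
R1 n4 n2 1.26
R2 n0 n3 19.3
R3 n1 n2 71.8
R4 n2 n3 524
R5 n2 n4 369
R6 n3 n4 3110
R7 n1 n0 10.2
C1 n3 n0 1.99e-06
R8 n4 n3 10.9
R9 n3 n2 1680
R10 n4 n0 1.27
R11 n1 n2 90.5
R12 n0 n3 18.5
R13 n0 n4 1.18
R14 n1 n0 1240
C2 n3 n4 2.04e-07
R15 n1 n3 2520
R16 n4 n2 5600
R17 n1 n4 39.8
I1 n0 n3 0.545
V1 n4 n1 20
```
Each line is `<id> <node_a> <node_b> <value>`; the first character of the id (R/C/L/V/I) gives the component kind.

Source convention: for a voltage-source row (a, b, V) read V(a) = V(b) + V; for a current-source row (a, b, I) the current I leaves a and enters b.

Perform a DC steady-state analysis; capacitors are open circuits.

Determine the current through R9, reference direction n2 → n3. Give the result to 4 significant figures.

-0.001551 A

Element admittances at DC:
  Y(R1) = 0.7937 S between n4,n2
  Y(R2) = 0.05181 S between n0,n3
  Y(R3) = 0.01393 S between n1,n2
  Y(R4) = 0.001908 S between n2,n3
  Y(R5) = 0.002710 S between n2,n4
  Y(R6) = 0.0003215 S between n3,n4
  Y(R7) = 0.09804 S between n1,n0
  Y(C1) = 0.000 S between n3,n0
  Y(R8) = 0.09174 S between n4,n3
  Y(R9) = 0.0005952 S between n3,n2
  Y(R10) = 0.7874 S between n4,n0
  Y(R11) = 0.01105 S between n1,n2
  Y(R12) = 0.05405 S between n0,n3
  Y(R13) = 0.8475 S between n0,n4
  Y(R14) = 0.0008065 S between n1,n0
  Y(C2) = 0.000 S between n3,n4
  Y(R15) = 0.0003968 S between n1,n3
  Y(R16) = 0.0001786 S between n4,n2
  Y(R17) = 0.02513 S between n1,n4
  I1: injects 0.545 A into n3 (from n0)
  V1: constraint V(n4)−V(n1) = 20
Assemble and solve the 5×5 MNA system:
  V(n1)=-18.74  V(n2)=0.6554  V(n3)=3.260  V(n4)=1.256
  i(V1)=-2.849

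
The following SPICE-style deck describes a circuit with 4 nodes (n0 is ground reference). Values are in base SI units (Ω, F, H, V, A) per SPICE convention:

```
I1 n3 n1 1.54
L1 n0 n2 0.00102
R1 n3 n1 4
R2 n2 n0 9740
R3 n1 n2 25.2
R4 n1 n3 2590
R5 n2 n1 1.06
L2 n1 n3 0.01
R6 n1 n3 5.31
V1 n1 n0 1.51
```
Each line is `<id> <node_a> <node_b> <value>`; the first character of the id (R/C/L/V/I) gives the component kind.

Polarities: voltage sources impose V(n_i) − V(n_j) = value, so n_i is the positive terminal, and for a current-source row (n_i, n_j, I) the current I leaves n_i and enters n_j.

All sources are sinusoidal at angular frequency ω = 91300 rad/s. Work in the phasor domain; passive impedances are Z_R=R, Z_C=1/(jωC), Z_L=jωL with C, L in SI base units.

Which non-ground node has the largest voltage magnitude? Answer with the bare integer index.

3

Apply KCL at each of the 3 non-ground nodes and solve the resulting linear system.
Node n1: branches {I1, R1, R3, R4, R5, L2, R6, V1} → V_1 = 1.510+0.000j
Node n2: branches {L1, R2, R3, R5} → V_2 = 1.510+0.01649j
Node n3: branches {I1, R1, R4, L2, R6} → V_3 = -2.000-0.008764j
Source currents: i(V1)=-0.0003320+0.01621j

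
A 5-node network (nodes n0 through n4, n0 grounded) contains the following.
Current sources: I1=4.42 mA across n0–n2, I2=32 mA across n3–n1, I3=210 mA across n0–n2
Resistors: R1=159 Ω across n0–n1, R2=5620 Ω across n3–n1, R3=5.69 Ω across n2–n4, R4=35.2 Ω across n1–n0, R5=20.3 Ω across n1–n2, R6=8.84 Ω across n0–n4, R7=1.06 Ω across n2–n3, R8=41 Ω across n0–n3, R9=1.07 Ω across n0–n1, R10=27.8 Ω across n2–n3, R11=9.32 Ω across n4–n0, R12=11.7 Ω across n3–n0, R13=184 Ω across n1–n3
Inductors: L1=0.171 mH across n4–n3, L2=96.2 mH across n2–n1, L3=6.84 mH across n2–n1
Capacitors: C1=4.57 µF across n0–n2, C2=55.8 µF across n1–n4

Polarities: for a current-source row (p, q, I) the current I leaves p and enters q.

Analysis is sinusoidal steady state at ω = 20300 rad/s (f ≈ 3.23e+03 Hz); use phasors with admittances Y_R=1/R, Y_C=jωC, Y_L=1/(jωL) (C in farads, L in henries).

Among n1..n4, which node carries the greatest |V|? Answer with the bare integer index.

2

Element admittances at ω=20300 rad/s:
  I1: injects 0.00442 A into n2 (from n0)
  Y(R1) = 0.006289+0.000j S between n0,n1
  Y(R2) = 0.0001779+0.000j S between n3,n1
  Y(R3) = 0.1757+0.000j S between n2,n4
  I2: injects 0.032 A into n1 (from n3)
  Y(R4) = 0.02841+0.000j S between n1,n0
  Y(L1) = 0.000-0.2881j S between n4,n3
  Y(R5) = 0.04926+0.000j S between n1,n2
  Y(C1) = 0.000+0.09277j S between n0,n2
  Y(R6) = 0.1131+0.000j S between n0,n4
  Y(R7) = 0.9434+0.000j S between n2,n3
  Y(R8) = 0.02439+0.000j S between n0,n3
  Y(R9) = 0.9346+0.000j S between n0,n1
  Y(L2) = 0.000-0.0005121j S between n2,n1
  Y(L3) = 0.000-0.007202j S between n2,n1
  Y(R10) = 0.03597+0.000j S between n2,n3
  Y(R11) = 0.1073+0.000j S between n4,n0
  Y(R12) = 0.08547+0.000j S between n3,n0
  Y(C2) = 0.000+1.133j S between n1,n4
  Y(R13) = 0.005435+0.000j S between n1,n3
  I3: injects 0.21 A into n2 (from n0)
Assemble and solve the 4×4 MNA system:
  V(n1)=0.1498-0.03104j  V(n2)=0.5133+0.0007023j  V(n3)=0.3827+0.06859j  V(n4)=0.1238-0.1137j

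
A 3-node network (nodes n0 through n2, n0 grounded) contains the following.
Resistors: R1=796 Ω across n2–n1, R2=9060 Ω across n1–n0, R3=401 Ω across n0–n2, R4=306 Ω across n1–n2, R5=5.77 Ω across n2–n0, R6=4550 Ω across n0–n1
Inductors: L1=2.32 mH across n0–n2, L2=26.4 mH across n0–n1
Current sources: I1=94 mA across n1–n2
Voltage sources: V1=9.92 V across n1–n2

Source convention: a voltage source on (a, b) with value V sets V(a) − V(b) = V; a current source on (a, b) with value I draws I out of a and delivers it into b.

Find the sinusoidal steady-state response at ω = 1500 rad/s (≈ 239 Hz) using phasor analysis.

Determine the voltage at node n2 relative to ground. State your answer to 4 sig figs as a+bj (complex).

-0.6127+0.3348j V

MNA unknowns: 2 node voltages V₁..V_2 plus 1 source current (V1)
R1: Y=0.001256+0.000j on G[2,1]
R2: Y=0.0001104+0.000j on G[1,0]
L1: Y=0.000-0.2874j on G[0,2]
R3: Y=0.002494+0.000j on G[0,2]
L2: Y=0.000-0.02525j on G[0,1]
R4: Y=0.003268+0.000j on G[1,2]
R5: Y=0.1733+0.000j on G[2,0]
I1: z[1]−=0.094, z[2]+=0.094
R6: Y=0.0002198+0.000j on G[0,1]
V1: row V1−V2=9.92, i_V1 at 1,2
solve → V1=9.307+0.3348j, V2=-0.6127+0.3348j
aux → i_V1=-0.1504+0.2349j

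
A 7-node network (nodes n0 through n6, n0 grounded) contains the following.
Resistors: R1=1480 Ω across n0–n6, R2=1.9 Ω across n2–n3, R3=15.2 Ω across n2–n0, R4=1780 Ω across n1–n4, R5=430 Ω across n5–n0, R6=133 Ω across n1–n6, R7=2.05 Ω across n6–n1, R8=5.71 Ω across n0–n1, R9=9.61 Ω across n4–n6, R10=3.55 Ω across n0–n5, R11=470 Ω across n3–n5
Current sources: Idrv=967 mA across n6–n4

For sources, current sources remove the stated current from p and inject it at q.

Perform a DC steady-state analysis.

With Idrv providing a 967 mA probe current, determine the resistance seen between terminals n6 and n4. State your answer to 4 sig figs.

R_eq = 9.558 Ω

MNA unknowns: 6 node voltages V₁..V_6
R1: Y=0.0006757 on G[0,6]
R2: Y=0.5263 on G[2,3]
R3: Y=0.06579 on G[2,0]
R4: Y=0.0005618 on G[1,4]
R5: Y=0.002326 on G[5,0]
R6: Y=0.007519 on G[1,6]
R7: Y=0.4878 on G[6,1]
R8: Y=0.1751 on G[0,1]
R9: Y=0.1041 on G[4,6]
R10: Y=0.2817 on G[0,5]
R11: Y=0.002128 on G[3,5]
Idrv: z[6]−=0.967, z[4]+=0.967
solve → V1=4.019e-05, V2=0.000, V3=0.000, V4=9.233, V5=0.000, V6=-0.01042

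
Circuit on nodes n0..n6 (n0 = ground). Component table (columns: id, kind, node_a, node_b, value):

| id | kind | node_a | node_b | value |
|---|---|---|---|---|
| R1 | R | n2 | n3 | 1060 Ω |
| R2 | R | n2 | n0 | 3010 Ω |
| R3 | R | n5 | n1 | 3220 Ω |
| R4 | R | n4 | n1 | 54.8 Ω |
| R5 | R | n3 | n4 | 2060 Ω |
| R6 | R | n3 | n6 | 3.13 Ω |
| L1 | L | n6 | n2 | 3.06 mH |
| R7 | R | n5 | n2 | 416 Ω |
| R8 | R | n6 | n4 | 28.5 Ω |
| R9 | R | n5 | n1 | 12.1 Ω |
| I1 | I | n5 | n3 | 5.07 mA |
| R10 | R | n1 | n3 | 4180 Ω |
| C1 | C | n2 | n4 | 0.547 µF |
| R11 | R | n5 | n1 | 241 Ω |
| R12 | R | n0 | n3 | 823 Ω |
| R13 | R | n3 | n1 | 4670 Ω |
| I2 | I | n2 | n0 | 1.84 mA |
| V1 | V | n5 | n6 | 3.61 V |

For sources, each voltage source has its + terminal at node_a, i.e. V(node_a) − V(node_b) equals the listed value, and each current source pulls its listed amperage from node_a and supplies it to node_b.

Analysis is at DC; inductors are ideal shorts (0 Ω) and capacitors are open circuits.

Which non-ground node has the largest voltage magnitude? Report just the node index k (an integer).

5

MNA unknowns: 6 node voltages V₁..V_6 plus 2 source currents (L1, V1)
R1: Y=0.0009434 on G[2,3]
R2: Y=0.0003322 on G[2,0]
R3: Y=0.0003106 on G[5,1]
R4: Y=0.01825 on G[4,1]
R5: Y=0.0004854 on G[3,4]
R6: Y=0.3195 on G[3,6]
L1: row V6−V2=0, i_L1 at 6,2
R7: Y=0.002404 on G[5,2]
R8: Y=0.03509 on G[6,4]
R9: Y=0.08264 on G[5,1]
I1: z[5]−=0.00507, z[3]+=0.00507
R10: Y=0.0002392 on G[1,3]
C1: Y=0.000 on G[2,4]
R11: Y=0.004149 on G[5,1]
R12: Y=0.001215 on G[0,3]
R13: Y=0.0002141 on G[3,1]
I2: z[2]−=0.00184, z[0]+=0.00184
V1: row V5−V6=3.61, i_V1 at 5,6
solve → V1=1.947, V2=-1.210, V3=-1.184, V4=-0.1393, V5=2.400, V6=-1.210
aux → i_L1=-0.007265, i_V1=-0.05324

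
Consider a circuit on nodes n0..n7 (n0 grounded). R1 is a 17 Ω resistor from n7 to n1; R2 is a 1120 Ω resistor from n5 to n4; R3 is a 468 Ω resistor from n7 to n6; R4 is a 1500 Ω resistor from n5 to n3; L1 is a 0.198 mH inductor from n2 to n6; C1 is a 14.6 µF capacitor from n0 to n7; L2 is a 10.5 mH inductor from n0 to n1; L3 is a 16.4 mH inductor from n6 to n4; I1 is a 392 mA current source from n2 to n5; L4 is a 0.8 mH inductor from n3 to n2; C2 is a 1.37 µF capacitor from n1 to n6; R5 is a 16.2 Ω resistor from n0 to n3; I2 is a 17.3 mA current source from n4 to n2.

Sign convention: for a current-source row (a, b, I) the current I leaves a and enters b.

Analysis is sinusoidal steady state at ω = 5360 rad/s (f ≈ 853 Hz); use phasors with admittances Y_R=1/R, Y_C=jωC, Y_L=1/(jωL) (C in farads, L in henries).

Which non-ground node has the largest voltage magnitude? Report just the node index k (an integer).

5

Apply KCL at each of the 7 non-ground nodes and solve the resulting linear system.
Node n1: branches {R1, L2, C2} → V_1 = 0.06308-0.04334j
Node n2: branches {L1, I1, L4, I2} → V_2 = -0.03056-0.7078j
Node n3: branches {R4, L4, R5} → V_3 = -0.05267+0.02573j
Node n4: branches {R2, L3, I2} → V_4 = 0.5677+17.69j
Node n5: branches {R2, R4, I1} → V_5 = 251.7+10.14j
Node n6: branches {R3, L1, L3, C2} → V_6 = -0.02509-0.4917j
Node n7: branches {R1, R3, C1} → V_7 = -0.005972-0.05139j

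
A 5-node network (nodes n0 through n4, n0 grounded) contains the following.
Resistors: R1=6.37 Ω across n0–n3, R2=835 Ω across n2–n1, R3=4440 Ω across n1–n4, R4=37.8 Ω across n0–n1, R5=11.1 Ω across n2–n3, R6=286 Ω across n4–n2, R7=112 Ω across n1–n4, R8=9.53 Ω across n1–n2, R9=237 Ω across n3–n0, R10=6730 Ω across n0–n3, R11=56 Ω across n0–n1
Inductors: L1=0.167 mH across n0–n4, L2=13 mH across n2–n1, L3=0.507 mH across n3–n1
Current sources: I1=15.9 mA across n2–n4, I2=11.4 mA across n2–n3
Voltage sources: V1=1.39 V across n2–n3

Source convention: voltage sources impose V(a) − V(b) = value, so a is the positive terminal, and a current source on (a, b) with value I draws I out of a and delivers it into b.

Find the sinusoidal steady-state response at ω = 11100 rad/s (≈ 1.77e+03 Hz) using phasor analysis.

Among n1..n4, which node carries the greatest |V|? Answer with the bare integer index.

Element admittances at ω=11100 rad/s:
  Y(R1) = 0.1570+0.000j S between n0,n3
  Y(R2) = 0.001198+0.000j S between n2,n1
  Y(R3) = 0.0002252+0.000j S between n1,n4
  Y(L1) = 0.000-0.5395j S between n0,n4
  Y(L2) = 0.000-0.006930j S between n2,n1
  Y(R4) = 0.02646+0.000j S between n0,n1
  Y(R5) = 0.09009+0.000j S between n2,n3
  Y(R6) = 0.003497+0.000j S between n4,n2
  I1: injects 0.0159 A into n4 (from n2)
  I2: injects 0.0114 A into n3 (from n2)
  Y(R7) = 0.008929+0.000j S between n1,n4
  Y(R8) = 0.1049+0.000j S between n1,n2
  Y(L3) = 0.000-0.1777j S between n3,n1
  Y(R9) = 0.004219+0.000j S between n3,n0
  Y(R10) = 0.0001486+0.000j S between n0,n3
  Y(R11) = 0.01786+0.000j S between n0,n1
  V1: constraint V(n2)−V(n3) = 1.39
Assemble and solve the 5×5 MNA system:
  V(n1)=0.2320+0.3666j  V(n2)=1.188-0.1157j  V(n3)=-0.2015-0.1157j  V(n4)=-0.004504+0.04122j
  i(V1)=-0.2549+0.05837j

2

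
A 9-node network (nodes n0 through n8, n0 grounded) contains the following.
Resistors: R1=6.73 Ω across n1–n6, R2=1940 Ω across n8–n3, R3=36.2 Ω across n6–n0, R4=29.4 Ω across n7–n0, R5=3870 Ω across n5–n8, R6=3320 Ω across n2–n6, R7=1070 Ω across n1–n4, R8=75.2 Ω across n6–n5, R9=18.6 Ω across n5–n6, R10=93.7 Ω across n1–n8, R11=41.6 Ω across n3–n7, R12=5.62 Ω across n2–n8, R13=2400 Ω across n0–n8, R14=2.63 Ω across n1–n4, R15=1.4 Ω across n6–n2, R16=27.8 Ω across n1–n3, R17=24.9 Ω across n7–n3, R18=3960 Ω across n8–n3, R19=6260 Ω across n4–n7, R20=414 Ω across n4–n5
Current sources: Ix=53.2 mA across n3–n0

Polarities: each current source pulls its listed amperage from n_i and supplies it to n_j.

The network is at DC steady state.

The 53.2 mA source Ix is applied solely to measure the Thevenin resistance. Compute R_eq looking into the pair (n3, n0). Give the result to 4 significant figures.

MNA unknowns: 8 node voltages V₁..V_8
R1: Y=0.1486 on G[1,6]
R2: Y=0.0005155 on G[8,3]
R3: Y=0.02762 on G[6,0]
R4: Y=0.03401 on G[7,0]
R5: Y=0.0002584 on G[5,8]
R6: Y=0.0003012 on G[2,6]
R7: Y=0.0009346 on G[1,4]
R8: Y=0.01330 on G[6,5]
R9: Y=0.05376 on G[5,6]
R10: Y=0.01067 on G[1,8]
R11: Y=0.02404 on G[3,7]
R12: Y=0.1779 on G[2,8]
R13: Y=0.0004167 on G[0,8]
R14: Y=0.3802 on G[1,4]
R15: Y=0.7143 on G[6,2]
R16: Y=0.03597 on G[1,3]
R17: Y=0.04016 on G[7,3]
R18: Y=0.0002525 on G[8,3]
R19: Y=0.0001597 on G[4,7]
R20: Y=0.002415 on G[4,5]
Ix: z[3]−=0.0532, z[0]+=0.0532
solve → V1=-0.8774, V2=-0.7519, V3=-1.447, V4=-0.8766, V5=-0.7543, V6=-0.7498, V7=-0.9458, V8=-0.7601

R_eq = 27.20 Ω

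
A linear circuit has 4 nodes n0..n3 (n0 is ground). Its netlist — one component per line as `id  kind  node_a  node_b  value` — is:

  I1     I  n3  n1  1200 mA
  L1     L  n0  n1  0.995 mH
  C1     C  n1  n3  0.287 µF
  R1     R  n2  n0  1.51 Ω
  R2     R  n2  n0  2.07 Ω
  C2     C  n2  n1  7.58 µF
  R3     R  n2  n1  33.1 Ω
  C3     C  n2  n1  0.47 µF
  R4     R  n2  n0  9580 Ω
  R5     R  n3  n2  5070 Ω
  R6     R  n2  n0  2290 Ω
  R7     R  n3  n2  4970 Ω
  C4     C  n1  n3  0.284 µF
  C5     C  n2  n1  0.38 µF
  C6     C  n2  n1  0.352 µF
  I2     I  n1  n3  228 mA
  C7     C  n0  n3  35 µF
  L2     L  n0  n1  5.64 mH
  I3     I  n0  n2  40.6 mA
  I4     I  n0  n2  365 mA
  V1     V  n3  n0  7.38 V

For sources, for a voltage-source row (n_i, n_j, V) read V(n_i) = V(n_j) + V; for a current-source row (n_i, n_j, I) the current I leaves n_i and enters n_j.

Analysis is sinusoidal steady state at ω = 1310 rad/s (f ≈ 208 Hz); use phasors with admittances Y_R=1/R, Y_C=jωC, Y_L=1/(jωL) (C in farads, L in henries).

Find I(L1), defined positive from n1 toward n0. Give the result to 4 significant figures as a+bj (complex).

0.8455-0.01993j A

Apply KCL at each of the 3 non-ground nodes and solve the resulting linear system.
Node n1: branches {I1, L1, C1, C2, R3, C3, C4, C5, C6, I2, L2} → V_1 = 0.02598+1.102j
Node n2: branches {R1, R2, C2, R3, C3, R4, R5, R6, R7, C5, C6, I3, I4} → V_2 = 0.3374+0.02525j
Node n3: branches {I1, C1, R5, R7, C4, I2, C7, V1} → V_3 = 7.380+0.000j
Source currents: i(V1)=-0.9756-0.3439j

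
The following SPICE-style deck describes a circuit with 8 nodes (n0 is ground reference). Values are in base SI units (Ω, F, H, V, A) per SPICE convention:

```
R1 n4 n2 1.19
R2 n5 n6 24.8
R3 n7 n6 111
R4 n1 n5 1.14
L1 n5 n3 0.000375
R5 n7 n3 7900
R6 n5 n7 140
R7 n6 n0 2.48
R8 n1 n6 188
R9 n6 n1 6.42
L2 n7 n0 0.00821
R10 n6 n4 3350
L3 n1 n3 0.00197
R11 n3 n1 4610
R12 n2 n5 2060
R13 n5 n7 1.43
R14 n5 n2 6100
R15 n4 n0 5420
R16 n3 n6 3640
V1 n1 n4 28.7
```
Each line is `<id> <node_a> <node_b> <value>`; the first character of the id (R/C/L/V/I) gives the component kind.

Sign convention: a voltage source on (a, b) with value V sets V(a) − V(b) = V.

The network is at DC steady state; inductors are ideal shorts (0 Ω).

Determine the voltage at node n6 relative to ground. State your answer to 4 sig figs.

MNA unknowns: 7 node voltages V₁..V_7 plus 4 source currents (L1, L2, L3, V1)
R1: Y=0.8403 on G[4,2]
R2: Y=0.04032 on G[5,6]
R3: Y=0.009009 on G[7,6]
R4: Y=0.8772 on G[1,5]
L1: row V5−V3=0, i_L1 at 5,3
R5: Y=0.0001266 on G[7,3]
R6: Y=0.007143 on G[5,7]
R7: Y=0.4032 on G[6,0]
R8: Y=0.005319 on G[1,6]
R9: Y=0.1558 on G[6,1]
L2: row V7−V0=0, i_L2 at 7,0
R10: Y=0.0002985 on G[6,4]
L3: row V1−V3=0, i_L3 at 1,3
R11: Y=0.0002169 on G[3,1]
R12: Y=0.0004854 on G[2,5]
R13: Y=0.6993 on G[5,7]
R14: Y=0.0001639 on G[5,2]
R15: Y=0.0001845 on G[4,0]
R16: Y=0.0002747 on G[3,6]
V1: row V1−V4=28.7, i_V1 at 1,4
solve → V1=0.01311, V2=-28.66, V3=0.01311, V4=-28.69, V5=0.01311, V6=-0.009636, V7=0.000
aux → i_L1=-0.02880, i_L2=0.009178, i_L3=0.02881, i_V1=-0.03248

-0.009636 V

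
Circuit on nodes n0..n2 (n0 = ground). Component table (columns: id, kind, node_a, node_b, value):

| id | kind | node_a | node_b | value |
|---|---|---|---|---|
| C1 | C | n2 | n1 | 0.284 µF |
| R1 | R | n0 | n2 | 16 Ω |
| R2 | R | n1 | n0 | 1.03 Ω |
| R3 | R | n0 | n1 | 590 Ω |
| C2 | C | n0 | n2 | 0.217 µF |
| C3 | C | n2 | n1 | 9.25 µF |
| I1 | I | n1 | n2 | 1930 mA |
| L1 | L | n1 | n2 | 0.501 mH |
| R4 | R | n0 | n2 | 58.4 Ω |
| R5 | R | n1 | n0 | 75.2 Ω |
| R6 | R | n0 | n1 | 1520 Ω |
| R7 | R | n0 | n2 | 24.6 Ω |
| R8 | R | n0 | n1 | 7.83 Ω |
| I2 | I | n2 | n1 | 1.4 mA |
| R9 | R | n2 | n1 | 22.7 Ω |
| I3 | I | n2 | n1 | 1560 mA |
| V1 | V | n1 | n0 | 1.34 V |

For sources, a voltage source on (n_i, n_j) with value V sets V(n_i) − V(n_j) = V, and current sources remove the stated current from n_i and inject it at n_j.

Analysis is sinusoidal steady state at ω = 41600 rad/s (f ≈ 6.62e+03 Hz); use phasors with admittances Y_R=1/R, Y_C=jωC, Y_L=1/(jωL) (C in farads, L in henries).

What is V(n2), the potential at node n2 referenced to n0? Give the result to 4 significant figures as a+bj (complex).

Element admittances at ω=41600 rad/s:
  Y(C1) = 0.000+0.01181j S between n2,n1
  Y(R1) = 0.06250+0.000j S between n0,n2
  Y(R2) = 0.9709+0.000j S between n1,n0
  Y(R3) = 0.001695+0.000j S between n0,n1
  Y(C2) = 0.000+0.009027j S between n0,n2
  Y(C3) = 0.000+0.3848j S between n2,n1
  I1: injects 1.93 A into n2 (from n1)
  Y(L1) = 0.000-0.04798j S between n1,n2
  Y(R4) = 0.01712+0.000j S between n0,n2
  Y(R5) = 0.01330+0.000j S between n1,n0
  Y(R6) = 0.0006579+0.000j S between n0,n1
  Y(R7) = 0.04065+0.000j S between n0,n2
  Y(R8) = 0.1277+0.000j S between n0,n1
  I2: injects 0.0014 A into n1 (from n2)
  Y(R9) = 0.04405+0.000j S between n2,n1
  I3: injects 1.56 A into n1 (from n2)
  V1: constraint V(n1)−V(n0) = 1.34
Assemble and solve the 3×3 MNA system:
  V(n1)=1.340+0.000j  V(n2)=1.532-0.4917j
  i(V1)=-1.682+0.04531j

1.532-0.4917j V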